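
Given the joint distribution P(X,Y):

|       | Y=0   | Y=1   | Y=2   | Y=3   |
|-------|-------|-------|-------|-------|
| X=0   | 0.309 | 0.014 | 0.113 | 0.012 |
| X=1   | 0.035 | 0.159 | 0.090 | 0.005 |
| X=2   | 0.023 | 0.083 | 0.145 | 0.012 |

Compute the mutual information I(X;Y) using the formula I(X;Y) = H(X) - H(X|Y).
0.3679 bits

I(X;Y) = H(X) - H(X|Y)

Marginal of X (row sums):
  P(X=0) = 0.309 + 0.014 + 0.113 + 0.012 = 0.448
  P(X=1) = 0.035 + 0.159 + 0.090 + 0.005 = 0.289
  P(X=2) = 0.023 + 0.083 + 0.145 + 0.012 = 0.263
H(X) = -[0.448·log₂(0.448) + 0.289·log₂(0.289) + 0.263·log₂(0.263)]
  = 0.51898 + 0.51756 + 0.50677 = 1.5433 bits

Marginal of Y (column sums):
  P(Y=0) = 0.309 + 0.035 + 0.023 = 0.367
  P(Y=1) = 0.014 + 0.159 + 0.083 = 0.256
  P(Y=2) = 0.113 + 0.090 + 0.145 = 0.348
  P(Y=3) = 0.012 + 0.005 + 0.012 = 0.029
H(X|Y) = Σ_y P(y)·H(X|Y=y):
  Y=0: P(Y=0) = 0.367, P(X|Y=0) = (309/367, 35/367, 23/367) → H(X|Y=0) = 0.78272
  Y=1: P(Y=1) = 0.256, P(X|Y=1) = (7/128, 159/256, 83/256) → H(X|Y=1) = 1.18289
  Y=2: P(Y=2) = 0.348, P(X|Y=2) = (113/348, 15/58, 5/12) → H(X|Y=2) = 1.55779
  Y=3: P(Y=3) = 0.029, P(X|Y=3) = (12/29, 5/29, 12/29) → H(X|Y=3) = 1.49078
H(X|Y) = 0.367·0.78272 + 0.256·1.18289 + 0.348·1.55779 + 0.029·1.49078 = 1.1754 bits

I(X;Y) = H(X) - H(X|Y) = 1.5433 - 1.1754 = 0.3679 bits

Cross-check via I(X;Y) = H(X) + H(Y) - H(X,Y): computing H(Y) from the column sums and H(X,Y) from the 12 cells in the same way gives H(Y) = 1.7121 bits and H(X,Y) = 2.8875 bits, so
I(X;Y) = 1.5433 + 1.7121 - 2.8875 = 0.3679 bits ✓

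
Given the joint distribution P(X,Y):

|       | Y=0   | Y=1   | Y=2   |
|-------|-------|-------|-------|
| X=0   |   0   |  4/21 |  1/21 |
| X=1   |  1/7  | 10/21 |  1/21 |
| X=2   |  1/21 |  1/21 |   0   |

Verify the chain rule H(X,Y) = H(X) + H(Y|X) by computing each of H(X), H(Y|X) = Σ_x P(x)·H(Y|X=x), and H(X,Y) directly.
H(X) = 1.2060 bits, H(Y|X) = 0.9971 bits, H(X,Y) = 2.2031 bits

Marginal of X (row sums):
  P(X=0) = 0 + 4/21 + 1/21 = 5/21
  P(X=1) = 1/7 + 10/21 + 1/21 = 2/3
  P(X=2) = 1/21 + 1/21 + 0 = 2/21
H(X) = -[(5/21)·log₂(5/21) + (2/3)·log₂(2/3) + (2/21)·log₂(2/21)]
  = 0.49295 + 0.38998 + 0.32308 = 1.2060 bits

H(Y|X) = Σ_x P(x)·H(Y|X=x):
  X=0: P(X=0) = 5/21, P(Y|X=0) = (0, 4/5, 1/5) → H(Y|X=0) = 0.72193
  X=1: P(X=1) = 2/3, P(Y|X=1) = (3/14, 5/7, 1/14) → H(Y|X=1) = 1.09491
  X=2: P(X=2) = 2/21, P(Y|X=2) = (1/2, 1/2, 0) → H(Y|X=2) = 1.00000
H(Y|X) = (5/21)·0.72193 + (2/3)·1.09491 + (2/21)·1.00000 = 0.9971 bits

H(X,Y) = -Σ_{x,y} P(x,y) log₂ P(x,y). Per-cell terms -P(x,y)·log₂P(x,y):
  X=0: 0.00000, 0.45568, 0.20916
  X=1: 0.40105, 0.50971, 0.20916
  X=2: 0.20916, 0.20916, 0.00000
  (cells with P = 0 contribute 0)
Sum of the 9 terms: H(X,Y) = 2.2031 bits

Chain rule check:
  H(X) + H(Y|X) = 1.2060 + 0.9971 = 2.2031 bits
  H(X,Y) = 2.2031 bits
✓ Chain rule verified.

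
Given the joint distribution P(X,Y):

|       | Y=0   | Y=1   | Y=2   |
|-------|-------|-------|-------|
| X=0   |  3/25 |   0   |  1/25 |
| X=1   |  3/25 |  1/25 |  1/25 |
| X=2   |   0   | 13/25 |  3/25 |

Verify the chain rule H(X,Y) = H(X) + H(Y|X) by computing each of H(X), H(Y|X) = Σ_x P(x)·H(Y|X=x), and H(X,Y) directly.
H(X) = 1.2995 bits, H(Y|X) = 0.8496 bits, H(X,Y) = 2.1490 bits

Marginal of X (row sums):
  P(X=0) = 3/25 + 0 + 1/25 = 4/25
  P(X=1) = 3/25 + 1/25 + 1/25 = 1/5
  P(X=2) = 0 + 13/25 + 3/25 = 16/25
H(X) = -[(4/25)·log₂(4/25) + (1/5)·log₂(1/5) + (16/25)·log₂(16/25)]
  = 0.42302 + 0.46439 + 0.41207 = 1.2995 bits

H(Y|X) = Σ_x P(x)·H(Y|X=x):
  X=0: P(X=0) = 4/25, P(Y|X=0) = (3/4, 0, 1/4) → H(Y|X=0) = 0.81128
  X=1: P(X=1) = 1/5, P(Y|X=1) = (3/5, 1/5, 1/5) → H(Y|X=1) = 1.37095
  X=2: P(X=2) = 16/25, P(Y|X=2) = (0, 13/16, 3/16) → H(Y|X=2) = 0.69621
H(Y|X) = (4/25)·0.81128 + (1/5)·1.37095 + (16/25)·0.69621 = 0.8496 bits

H(X,Y) = -Σ_{x,y} P(x,y) log₂ P(x,y). Per-cell terms -P(x,y)·log₂P(x,y):
  X=0: 0.36707, 0.00000, 0.18575
  X=1: 0.36707, 0.18575, 0.18575
  X=2: 0.00000, 0.49058, 0.36707
  (cells with P = 0 contribute 0)
Sum of the 9 terms: H(X,Y) = 2.1490 bits

Chain rule check:
  H(X) + H(Y|X) = 1.2995 + 0.8496 = 2.1491 bits
  H(X,Y) = 2.1490 bits
✓ Chain rule verified (Δ = 0.0001 is 4-dp rounding noise: each of the three values was rounded independently).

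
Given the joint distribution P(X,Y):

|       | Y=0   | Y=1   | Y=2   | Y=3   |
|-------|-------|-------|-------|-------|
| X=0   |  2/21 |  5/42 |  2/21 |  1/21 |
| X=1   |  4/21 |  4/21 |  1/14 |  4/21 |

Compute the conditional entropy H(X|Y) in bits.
0.8960 bits

H(X|Y) = H(X,Y) - H(Y)

H(X,Y) = -Σ_{x,y} P(x,y) log₂ P(x,y). Per-cell terms -P(x,y)·log₂P(x,y):
  X=0: 0.323078, 0.365523, 0.323078, 0.209158
  X=1: 0.455680, 0.455680, 0.271954, 0.455680
Sum of the 8 terms: H(X,Y) = 2.85983 bits

Marginal of Y (column sums):
  P(Y=0) = 2/21 + 4/21 = 2/7
  P(Y=1) = 5/42 + 4/21 = 13/42
  P(Y=2) = 2/21 + 1/14 = 1/6
  P(Y=3) = 1/21 + 4/21 = 5/21
H(Y) = -[(2/7)·log₂(2/7) + (13/42)·log₂(13/42) + (1/6)·log₂(1/6) + (5/21)·log₂(5/21)]
  = 0.516387 + 0.523676 + 0.430827 + 0.492950 = 1.96384 bits

H(X|Y) = H(X,Y) - H(Y) = 2.85983 - 1.96384 = 0.8960 bits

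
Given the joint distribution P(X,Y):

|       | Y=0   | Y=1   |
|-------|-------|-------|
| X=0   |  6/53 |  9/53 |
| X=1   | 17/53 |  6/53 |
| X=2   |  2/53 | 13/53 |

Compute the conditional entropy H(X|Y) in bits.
1.3502 bits

H(X|Y) = H(X,Y) - H(Y)

H(X,Y) = -Σ_{x,y} P(x,y) log₂ P(x,y). Per-cell terms -P(x,y)·log₂P(x,y):
  X=0: 0.3558, 0.4344
  X=1: 0.5262, 0.3558
  X=2: 0.1784, 0.4973
Sum of the 6 terms: H(X,Y) = 2.3479 bits

Marginal of Y (column sums):
  P(Y=0) = 6/53 + 17/53 + 2/53 = 25/53
  P(Y=1) = 9/53 + 6/53 + 13/53 = 28/53
H(Y) = -[(25/53)·log₂(25/53) + (28/53)·log₂(28/53)]
  = 0.5114 + 0.4863 = 0.9977 bits

H(X|Y) = H(X,Y) - H(Y) = 2.3479 - 0.9977 = 1.3502 bits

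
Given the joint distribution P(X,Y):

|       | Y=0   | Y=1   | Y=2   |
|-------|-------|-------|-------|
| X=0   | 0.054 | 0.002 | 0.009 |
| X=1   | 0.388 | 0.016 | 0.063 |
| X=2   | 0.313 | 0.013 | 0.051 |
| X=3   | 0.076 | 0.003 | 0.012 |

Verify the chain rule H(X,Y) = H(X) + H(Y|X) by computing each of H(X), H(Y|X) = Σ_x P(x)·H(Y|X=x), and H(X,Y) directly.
H(X) = 1.6146 bits, H(Y|X) = 0.7778 bits, H(X,Y) = 2.3924 bits

Marginal of X (row sums):
  P(X=0) = 0.054 + 0.002 + 0.009 = 0.065
  P(X=1) = 0.388 + 0.016 + 0.063 = 0.467
  P(X=2) = 0.313 + 0.013 + 0.051 = 0.377
  P(X=3) = 0.076 + 0.003 + 0.012 = 0.091
H(X) = -[0.065·log₂(0.065) + 0.467·log₂(0.467) + 0.377·log₂(0.377) + 0.091·log₂(0.091)]
  = 0.25632 + 0.51300 + 0.53058 + 0.31468 = 1.6146 bits

H(Y|X) = Σ_x P(x)·H(Y|X=x):
  X=0: P(X=0) = 0.065, P(Y|X=0) = (54/65, 2/65, 9/65) → H(Y|X=0) = 0.77170
  X=1: P(X=1) = 0.467, P(Y|X=1) = (388/467, 16/467, 63/467) → H(Y|X=1) = 0.77877
  X=2: P(X=2) = 0.377, P(Y|X=2) = (313/377, 1/29, 51/377) → H(Y|X=2) = 0.78077
  X=3: P(X=3) = 0.091, P(Y|X=3) = (76/91, 3/91, 12/91) → H(Y|X=3) = 0.76475
H(Y|X) = 0.065·0.77170 + 0.467·0.77877 + 0.377·0.78077 + 0.091·0.76475 = 0.7778 bits

H(X,Y) = -Σ_{x,y} P(x,y) log₂ P(x,y). Per-cell terms -P(x,y)·log₂P(x,y):
  X=0: 0.22739, 0.01793, 0.06116
  X=1: 0.52996, 0.09545, 0.25128
  X=2: 0.52451, 0.08145, 0.21896
  X=3: 0.28256, 0.02514, 0.07657
Sum of the 12 terms: H(X,Y) = 2.3924 bits

Chain rule check:
  H(X) + H(Y|X) = 1.6146 + 0.7778 = 2.3924 bits
  H(X,Y) = 2.3924 bits
✓ Chain rule verified.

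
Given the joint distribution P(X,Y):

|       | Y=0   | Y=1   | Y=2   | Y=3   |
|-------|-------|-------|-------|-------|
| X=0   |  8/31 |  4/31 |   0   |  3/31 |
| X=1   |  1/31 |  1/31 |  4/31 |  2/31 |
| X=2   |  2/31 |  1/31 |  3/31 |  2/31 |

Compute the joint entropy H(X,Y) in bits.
3.1636 bits

H(X,Y) = -Σ_{x,y} P(x,y) log₂ P(x,y). Per-cell terms -P(x,y)·log₂P(x,y):
  X=0: 0.5043, 0.3812, 0.0000, 0.3261
  X=1: 0.1598, 0.1598, 0.3812, 0.2551
  X=2: 0.2551, 0.1598, 0.3261, 0.2551
  (cells with P = 0 contribute 0)
Sum of the 12 terms: H(X,Y) = 3.1636 bits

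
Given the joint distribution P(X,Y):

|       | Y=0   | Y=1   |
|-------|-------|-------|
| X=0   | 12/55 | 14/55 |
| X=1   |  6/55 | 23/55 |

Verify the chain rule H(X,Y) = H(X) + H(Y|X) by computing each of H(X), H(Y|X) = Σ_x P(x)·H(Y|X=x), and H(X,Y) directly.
H(X) = 0.9979 bits, H(Y|X) = 0.8585 bits, H(X,Y) = 1.8564 bits

Marginal of X (row sums):
  P(X=0) = 12/55 + 14/55 = 26/55
  P(X=1) = 6/55 + 23/55 = 29/55
H(X) = -[(26/55)·log₂(26/55) + (29/55)·log₂(29/55)]
  = 0.5110 + 0.4869 = 0.9979 bits

H(Y|X) = Σ_x P(x)·H(Y|X=x):
  X=0: P(X=0) = 26/55, P(Y|X=0) = (6/13, 7/13) → H(Y|X=0) = 0.9957
  X=1: P(X=1) = 29/55, P(Y|X=1) = (6/29, 23/29) → H(Y|X=1) = 0.7355
H(Y|X) = (26/55)·0.9957 + (29/55)·0.7355 = 0.8585 bits

H(X,Y) = -Σ_{x,y} P(x,y) log₂ P(x,y). Per-cell terms -P(x,y)·log₂P(x,y):
  X=0: 0.4792, 0.5025
  X=1: 0.3487, 0.5260
Sum of the 4 terms: H(X,Y) = 1.8564 bits

Chain rule check:
  H(X) + H(Y|X) = 0.9979 + 0.8585 = 1.8564 bits
  H(X,Y) = 1.8564 bits
✓ Chain rule verified.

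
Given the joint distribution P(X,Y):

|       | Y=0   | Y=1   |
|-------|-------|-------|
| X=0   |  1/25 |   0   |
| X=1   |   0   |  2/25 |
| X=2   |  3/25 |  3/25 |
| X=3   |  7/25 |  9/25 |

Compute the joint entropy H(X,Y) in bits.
2.2562 bits

H(X,Y) = -Σ_{x,y} P(x,y) log₂ P(x,y). Per-cell terms -P(x,y)·log₂P(x,y):
  X=0: 0.18575, 0.00000
  X=1: 0.00000, 0.29151
  X=2: 0.36707, 0.36707
  X=3: 0.51422, 0.53062
  (cells with P = 0 contribute 0)
Sum of the 8 terms: H(X,Y) = 2.2562 bits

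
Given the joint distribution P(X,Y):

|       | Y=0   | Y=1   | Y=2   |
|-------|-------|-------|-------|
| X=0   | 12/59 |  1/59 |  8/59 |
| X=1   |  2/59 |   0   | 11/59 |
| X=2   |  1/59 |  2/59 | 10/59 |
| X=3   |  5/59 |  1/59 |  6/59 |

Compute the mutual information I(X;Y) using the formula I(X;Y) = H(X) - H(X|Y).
0.1874 bits

I(X;Y) = H(X) - H(X|Y)

Marginal of X (row sums):
  P(X=0) = 12/59 + 1/59 + 8/59 = 21/59
  P(X=1) = 2/59 + 0 + 11/59 = 13/59
  P(X=2) = 1/59 + 2/59 + 10/59 = 13/59
  P(X=3) = 5/59 + 1/59 + 6/59 = 12/59
H(X) = -[(21/59)·log₂(21/59) + (13/59)·log₂(13/59) + (13/59)·log₂(13/59) + (12/59)·log₂(12/59)]
  = 0.530455 + 0.480824 + 0.480824 + 0.467325 = 1.95943 bits

Marginal of Y (column sums):
  P(Y=0) = 12/59 + 2/59 + 1/59 + 5/59 = 20/59
  P(Y=1) = 1/59 + 0 + 2/59 + 1/59 = 4/59
  P(Y=2) = 8/59 + 11/59 + 10/59 + 6/59 = 35/59
H(X|Y) = Σ_y P(y)·H(X|Y=y):
  Y=0: P(Y=0) = 20/59, P(X|Y=0) = (3/5, 1/10, 1/20, 1/4) → H(X|Y=0) = 1.490469
  Y=1: P(Y=1) = 4/59, P(X|Y=1) = (1/4, 0, 1/2, 1/4) → H(X|Y=1) = 1.500000
  Y=2: P(Y=2) = 35/59, P(X|Y=2) = (8/35, 11/35, 2/7, 6/35) → H(X|Y=2) = 1.964060
H(X|Y) = (20/59)·1.490469 + (4/59)·1.500000 + (35/59)·1.964060 = 1.77206 bits

I(X;Y) = H(X) - H(X|Y) = 1.95943 - 1.77206 = 0.1874 bits

Cross-check via I(X;Y) = H(X) + H(Y) - H(X,Y): computing H(Y) from the column sums and H(X,Y) from the 12 cells in the same way gives H(Y) = 1.23919 bits and H(X,Y) = 3.01125 bits, so
I(X;Y) = 1.95943 + 1.23919 - 3.01125 = 0.1874 bits ✓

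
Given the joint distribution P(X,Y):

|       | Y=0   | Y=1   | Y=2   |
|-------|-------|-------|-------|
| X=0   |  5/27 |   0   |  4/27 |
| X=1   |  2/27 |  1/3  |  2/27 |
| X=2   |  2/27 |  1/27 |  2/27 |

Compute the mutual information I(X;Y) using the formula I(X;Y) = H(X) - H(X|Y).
0.3899 bits

I(X;Y) = H(X) - H(X|Y)

Marginal of X (row sums):
  P(X=0) = 5/27 + 0 + 4/27 = 1/3
  P(X=1) = 2/27 + 1/3 + 2/27 = 13/27
  P(X=2) = 2/27 + 1/27 + 2/27 = 5/27
H(X) = -[(1/3)·log₂(1/3) + (13/27)·log₂(13/27) + (5/27)·log₂(5/27)]
  = 0.52832 + 0.50770 + 0.45055 = 1.4866 bits

Marginal of Y (column sums):
  P(Y=0) = 5/27 + 2/27 + 2/27 = 1/3
  P(Y=1) = 0 + 1/3 + 1/27 = 10/27
  P(Y=2) = 4/27 + 2/27 + 2/27 = 8/27
H(X|Y) = Σ_y P(y)·H(X|Y=y):
  Y=0: P(Y=0) = 1/3, P(X|Y=0) = (5/9, 2/9, 2/9) → H(X|Y=0) = 1.43552
  Y=1: P(Y=1) = 10/27, P(X|Y=1) = (0, 9/10, 1/10) → H(X|Y=1) = 0.46900
  Y=2: P(Y=2) = 8/27, P(X|Y=2) = (1/2, 1/4, 1/4) → H(X|Y=2) = 1.50000
H(X|Y) = (1/3)·1.43552 + (10/27)·0.46900 + (8/27)·1.50000 = 1.0967 bits

I(X;Y) = H(X) - H(X|Y) = 1.4866 - 1.0967 = 0.3899 bits

Cross-check via I(X;Y) = H(X) + H(Y) - H(X,Y): computing H(Y) from the column sums and H(X,Y) from the 9 cells in the same way gives H(Y) = 1.5790 bits and H(X,Y) = 2.6757 bits, so
I(X;Y) = 1.4866 + 1.5790 - 2.6757 = 0.3899 bits ✓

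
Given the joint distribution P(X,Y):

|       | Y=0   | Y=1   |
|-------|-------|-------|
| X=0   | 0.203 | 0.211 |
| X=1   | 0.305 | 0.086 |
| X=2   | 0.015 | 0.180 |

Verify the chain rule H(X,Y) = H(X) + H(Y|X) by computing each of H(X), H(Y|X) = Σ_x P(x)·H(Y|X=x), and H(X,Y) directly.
H(X) = 1.5163 bits, H(Y|X) = 0.7874 bits, H(X,Y) = 2.3037 bits

Marginal of X (row sums):
  P(X=0) = 0.203 + 0.211 = 0.414
  P(X=1) = 0.305 + 0.086 = 0.391
  P(X=2) = 0.015 + 0.180 = 0.195
H(X) = -[0.414·log₂(0.414) + 0.391·log₂(0.391) + 0.195·log₂(0.195)]
  = 0.5267 + 0.5297 + 0.4599 = 1.5163 bits

H(Y|X) = Σ_x P(x)·H(Y|X=x):
  X=0: P(X=0) = 0.414, P(Y|X=0) = (203/414, 211/414) → H(Y|X=0) = 0.9997
  X=1: P(X=1) = 0.391, P(Y|X=1) = (305/391, 86/391) → H(Y|X=1) = 0.7601
  X=2: P(X=2) = 0.195, P(Y|X=2) = (1/13, 12/13) → H(Y|X=2) = 0.3912
H(Y|X) = 0.414·0.9997 + 0.391·0.7601 + 0.195·0.3912 = 0.7874 bits

H(X,Y) = -Σ_{x,y} P(x,y) log₂ P(x,y). Per-cell terms -P(x,y)·log₂P(x,y):
  X=0: 0.4670, 0.4736
  X=1: 0.5225, 0.3044
  X=2: 0.0909, 0.4453
Sum of the 6 terms: H(X,Y) = 2.3037 bits

Chain rule check:
  H(X) + H(Y|X) = 1.5163 + 0.7874 = 2.3037 bits
  H(X,Y) = 2.3037 bits
✓ Chain rule verified.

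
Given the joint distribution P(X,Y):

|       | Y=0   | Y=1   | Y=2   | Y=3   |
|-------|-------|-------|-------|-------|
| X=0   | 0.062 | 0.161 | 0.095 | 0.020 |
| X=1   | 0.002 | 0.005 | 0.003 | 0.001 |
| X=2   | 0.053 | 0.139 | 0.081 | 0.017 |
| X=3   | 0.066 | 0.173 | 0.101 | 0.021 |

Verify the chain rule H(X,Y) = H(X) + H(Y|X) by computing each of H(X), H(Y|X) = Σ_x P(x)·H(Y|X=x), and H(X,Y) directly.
H(X) = 1.6491 bits, H(Y|X) = 1.7124 bits, H(X,Y) = 3.3614 bits

Marginal of X (row sums):
  P(X=0) = 0.062 + 0.161 + 0.095 + 0.020 = 0.338
  P(X=1) = 0.002 + 0.005 + 0.003 + 0.001 = 0.011
  P(X=2) = 0.053 + 0.139 + 0.081 + 0.017 = 0.290
  P(X=3) = 0.066 + 0.173 + 0.101 + 0.021 = 0.361
H(X) = -[0.338·log₂(0.338) + 0.011·log₂(0.011) + 0.290·log₂(0.290) + 0.361·log₂(0.361)]
  = 0.528938 + 0.071570 + 0.517904 + 0.530644 = 1.6491 bits

H(Y|X) = Σ_x P(x)·H(Y|X=x):
  X=0: P(X=0) = 0.338, P(Y|X=0) = (31/169, 161/338, 95/338, 10/169) → H(Y|X=0) = 1.714452
  X=1: P(X=1) = 0.011, P(Y|X=1) = (2/11, 5/11, 3/11, 1/11) → H(Y|X=1) = 1.789929
  X=2: P(X=2) = 0.290, P(Y|X=2) = (53/290, 139/290, 81/290, 17/290) → H(Y|X=2) = 1.710505
  X=3: P(X=3) = 0.361, P(Y|X=3) = (66/361, 173/361, 101/361, 21/361) → H(Y|X=3) = 1.709598
H(Y|X) = 0.338·1.714452 + 0.011·1.789929 + 0.290·1.710505 + 0.361·1.709598 = 1.7124 bits

H(X,Y) = -Σ_{x,y} P(x,y) log₂ P(x,y). Per-cell terms -P(x,y)·log₂P(x,y):
  X=0: 0.248718, 0.424214, 0.322613, 0.112877
  X=1: 0.017932, 0.038219, 0.025142, 0.009966
  X=2: 0.224607, 0.395711, 0.293701, 0.099931
  X=3: 0.258812, 0.437890, 0.334065, 0.117043
Sum of the 16 terms: H(X,Y) = 3.3614 bits

Chain rule check:
  H(X) + H(Y|X) = 1.6491 + 1.7124 = 3.3615 bits
  H(X,Y) = 3.3614 bits
✓ Chain rule verified (Δ = 0.0001 is 4-dp rounding noise: each of the three values was rounded independently).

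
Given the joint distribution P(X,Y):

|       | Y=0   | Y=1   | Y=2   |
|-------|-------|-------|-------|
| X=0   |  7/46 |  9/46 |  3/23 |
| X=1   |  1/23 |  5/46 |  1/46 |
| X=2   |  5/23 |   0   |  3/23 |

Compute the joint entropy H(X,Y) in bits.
2.7838 bits

H(X,Y) = -Σ_{x,y} P(x,y) log₂ P(x,y). Per-cell terms -P(x,y)·log₂P(x,y):
  X=0: 0.4133, 0.4605, 0.3833
  X=1: 0.1967, 0.3480, 0.1201
  X=2: 0.4786, 0.0000, 0.3833
  (cells with P = 0 contribute 0)
Sum of the 9 terms: H(X,Y) = 2.7838 bits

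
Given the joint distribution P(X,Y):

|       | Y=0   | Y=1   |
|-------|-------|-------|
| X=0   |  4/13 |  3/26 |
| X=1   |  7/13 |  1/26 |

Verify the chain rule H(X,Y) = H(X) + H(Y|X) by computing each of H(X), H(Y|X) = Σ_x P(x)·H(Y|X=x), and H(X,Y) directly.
H(X) = 0.9829 bits, H(Y|X) = 0.5615 bits, H(X,Y) = 1.5444 bits

Marginal of X (row sums):
  P(X=0) = 4/13 + 3/26 = 11/26
  P(X=1) = 7/13 + 1/26 = 15/26
H(X) = -[(11/26)·log₂(11/26) + (15/26)·log₂(15/26)]
  = 0.52504 + 0.45782 = 0.9829 bits

H(Y|X) = Σ_x P(x)·H(Y|X=x):
  X=0: P(X=0) = 11/26, P(Y|X=0) = (8/11, 3/11) → H(Y|X=0) = 0.84535
  X=1: P(X=1) = 15/26, P(Y|X=1) = (14/15, 1/15) → H(Y|X=1) = 0.35336
H(Y|X) = (11/26)·0.84535 + (15/26)·0.35336 = 0.5615 bits

H(X,Y) = -Σ_{x,y} P(x,y) log₂ P(x,y). Per-cell terms -P(x,y)·log₂P(x,y):
  X=0: 0.52321, 0.35948
  X=1: 0.48089, 0.18079
Sum of the 4 terms: H(X,Y) = 1.5444 bits

Chain rule check:
  H(X) + H(Y|X) = 0.9829 + 0.5615 = 1.5444 bits
  H(X,Y) = 1.5444 bits
✓ Chain rule verified.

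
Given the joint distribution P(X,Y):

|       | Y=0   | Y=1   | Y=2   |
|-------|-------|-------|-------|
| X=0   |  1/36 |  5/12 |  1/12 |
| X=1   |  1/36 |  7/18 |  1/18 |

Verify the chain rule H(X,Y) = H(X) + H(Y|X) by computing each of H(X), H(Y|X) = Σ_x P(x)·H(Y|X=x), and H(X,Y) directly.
H(X) = 0.9978 bits, H(Y|X) = 0.8760 bits, H(X,Y) = 1.8738 bits

Marginal of X (row sums):
  P(X=0) = 1/36 + 5/12 + 1/12 = 19/36
  P(X=1) = 1/36 + 7/18 + 1/18 = 17/36
H(X) = -[(19/36)·log₂(19/36) + (17/36)·log₂(17/36)]
  = 0.4866 + 0.5112 = 0.9978 bits

H(Y|X) = Σ_x P(x)·H(Y|X=x):
  X=0: P(X=0) = 19/36, P(Y|X=0) = (1/19, 15/19, 3/19) → H(Y|X=0) = 0.9133
  X=1: P(X=1) = 17/36, P(Y|X=1) = (1/17, 14/17, 2/17) → H(Y|X=1) = 0.8343
H(Y|X) = (19/36)·0.9133 + (17/36)·0.8343 = 0.8760 bits

H(X,Y) = -Σ_{x,y} P(x,y) log₂ P(x,y). Per-cell terms -P(x,y)·log₂P(x,y):
  X=0: 0.1436, 0.5263, 0.2987
  X=1: 0.1436, 0.5299, 0.2317
Sum of the 6 terms: H(X,Y) = 1.8738 bits

Chain rule check:
  H(X) + H(Y|X) = 0.9978 + 0.8760 = 1.8738 bits
  H(X,Y) = 1.8738 bits
✓ Chain rule verified.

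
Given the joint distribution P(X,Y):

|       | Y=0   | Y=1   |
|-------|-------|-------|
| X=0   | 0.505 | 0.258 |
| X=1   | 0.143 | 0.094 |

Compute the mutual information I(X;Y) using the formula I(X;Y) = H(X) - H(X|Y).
0.0019 bits

I(X;Y) = H(X) - H(X|Y)

Marginal of X (row sums):
  P(X=0) = 0.505 + 0.258 = 0.763
  P(X=1) = 0.143 + 0.094 = 0.237
H(X) = -[0.763·log₂(0.763) + 0.237·log₂(0.237)]
  = 0.29776 + 0.49226 = 0.7900 bits

Marginal of Y (column sums):
  P(Y=0) = 0.505 + 0.143 = 0.648
  P(Y=1) = 0.258 + 0.094 = 0.352
H(X|Y) = Σ_y P(y)·H(X|Y=y):
  Y=0: P(Y=0) = 0.648, P(X|Y=0) = (505/648, 143/648) → H(X|Y=0) = 0.76141
  Y=1: P(Y=1) = 0.352, P(X|Y=1) = (129/176, 47/176) → H(X|Y=1) = 0.83719
H(X|Y) = 0.648·0.76141 + 0.352·0.83719 = 0.7881 bits

I(X;Y) = H(X) - H(X|Y) = 0.7900 - 0.7881 = 0.0019 bits

Cross-check via I(X;Y) = H(X) + H(Y) - H(X,Y): computing H(Y) from the column sums and H(X,Y) from the 4 cells in the same way gives H(Y) = 0.9358 bits and H(X,Y) = 1.7239 bits, so
I(X;Y) = 0.7900 + 0.9358 - 1.7239 = 0.0019 bits ✓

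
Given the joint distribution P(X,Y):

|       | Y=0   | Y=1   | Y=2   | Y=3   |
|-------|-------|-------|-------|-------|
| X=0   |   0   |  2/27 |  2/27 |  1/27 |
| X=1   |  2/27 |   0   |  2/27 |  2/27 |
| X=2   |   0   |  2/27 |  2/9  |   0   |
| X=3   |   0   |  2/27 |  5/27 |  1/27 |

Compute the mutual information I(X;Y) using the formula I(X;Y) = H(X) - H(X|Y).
0.3803 bits

I(X;Y) = H(X) - H(X|Y)

Marginal of X (row sums):
  P(X=0) = 0 + 2/27 + 2/27 + 1/27 = 5/27
  P(X=1) = 2/27 + 0 + 2/27 + 2/27 = 2/9
  P(X=2) = 0 + 2/27 + 2/9 + 0 = 8/27
  P(X=3) = 0 + 2/27 + 5/27 + 1/27 = 8/27
H(X) = -[(5/27)·log₂(5/27) + (2/9)·log₂(2/9) + (8/27)·log₂(8/27) + (8/27)·log₂(8/27)]
  = 0.450548 + 0.482206 + 0.519967 + 0.519967 = 1.97269 bits

Marginal of Y (column sums):
  P(Y=0) = 0 + 2/27 + 0 + 0 = 2/27
  P(Y=1) = 2/27 + 0 + 2/27 + 2/27 = 2/9
  P(Y=2) = 2/27 + 2/27 + 2/9 + 5/27 = 5/9
  P(Y=3) = 1/27 + 2/27 + 0 + 1/27 = 4/27
H(X|Y) = Σ_y P(y)·H(X|Y=y):
  Y=0: P(Y=0) = 2/27, P(X|Y=0) = (0, 1, 0, 0) → H(X|Y=0) = 0.000000
  Y=1: P(Y=1) = 2/9, P(X|Y=1) = (1/3, 0, 1/3, 1/3) → H(X|Y=1) = 1.584963
  Y=2: P(Y=2) = 5/9, P(X|Y=2) = (2/15, 2/15, 2/5, 1/3) → H(X|Y=2) = 1.832263
  Y=3: P(Y=3) = 4/27, P(X|Y=3) = (1/4, 1/2, 0, 1/4) → H(X|Y=3) = 1.500000
H(X|Y) = (2/27)·0.000000 + (2/9)·1.584963 + (5/9)·1.832263 + (4/27)·1.500000 = 1.59236 bits

I(X;Y) = H(X) - H(X|Y) = 1.97269 - 1.59236 = 0.3803 bits

Cross-check via I(X;Y) = H(X) + H(Y) - H(X,Y): computing H(Y) from the column sums and H(X,Y) from the 16 cells in the same way gives H(Y) = 1.63959 bits and H(X,Y) = 3.23195 bits, so
I(X;Y) = 1.97269 + 1.63959 - 3.23195 = 0.3803 bits ✓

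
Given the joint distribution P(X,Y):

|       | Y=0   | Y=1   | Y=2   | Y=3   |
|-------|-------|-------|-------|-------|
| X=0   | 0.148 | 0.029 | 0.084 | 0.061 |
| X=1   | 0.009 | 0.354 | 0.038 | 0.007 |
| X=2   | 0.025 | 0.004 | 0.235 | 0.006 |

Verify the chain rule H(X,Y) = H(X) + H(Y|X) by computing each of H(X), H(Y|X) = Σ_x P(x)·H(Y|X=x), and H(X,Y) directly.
H(X) = 1.5641 bits, H(Y|X) = 1.0593 bits, H(X,Y) = 2.6235 bits

Marginal of X (row sums):
  P(X=0) = 0.148 + 0.029 + 0.084 + 0.061 = 0.322
  P(X=1) = 0.009 + 0.354 + 0.038 + 0.007 = 0.408
  P(X=2) = 0.025 + 0.004 + 0.235 + 0.006 = 0.270
H(X) = -[0.322·log₂(0.322) + 0.408·log₂(0.408) + 0.270·log₂(0.270)]
  = 0.5264 + 0.5277 + 0.5100 = 1.5641 bits

H(Y|X) = Σ_x P(x)·H(Y|X=x):
  X=0: P(X=0) = 0.322, P(Y|X=0) = (74/161, 29/322, 6/23, 61/322) → H(Y|X=0) = 1.7886
  X=1: P(X=1) = 0.408, P(Y|X=1) = (3/136, 59/68, 19/204, 7/408) → H(Y|X=1) = 0.7187
  X=2: P(X=2) = 0.270, P(Y|X=2) = (5/54, 2/135, 47/54, 1/45) → H(Y|X=2) = 0.7043
H(Y|X) = 0.322·1.7886 + 0.408·0.7187 + 0.270·0.7043 = 1.0593 bits

H(X,Y) = -Σ_{x,y} P(x,y) log₂ P(x,y). Per-cell terms -P(x,y)·log₂P(x,y):
  X=0: 0.4079, 0.1481, 0.3002, 0.2461
  X=1: 0.0612, 0.5304, 0.1793, 0.0501
  X=2: 0.1330, 0.0319, 0.4910, 0.0443
Sum of the 12 terms: H(X,Y) = 2.6235 bits

Chain rule check:
  H(X) + H(Y|X) = 1.5641 + 1.0593 = 2.6234 bits
  H(X,Y) = 2.6235 bits
✓ Chain rule verified (Δ = 0.0001 is 4-dp rounding noise: each of the three values was rounded independently).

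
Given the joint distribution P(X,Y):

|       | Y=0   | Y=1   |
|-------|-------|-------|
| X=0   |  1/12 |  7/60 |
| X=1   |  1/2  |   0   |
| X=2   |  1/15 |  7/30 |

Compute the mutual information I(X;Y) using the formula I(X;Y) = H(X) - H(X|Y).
0.5088 bits

I(X;Y) = H(X) - H(X|Y)

Marginal of X (row sums):
  P(X=0) = 1/12 + 7/60 = 1/5
  P(X=1) = 1/2 + 0 = 1/2
  P(X=2) = 1/15 + 7/30 = 3/10
H(X) = -[(1/5)·log₂(1/5) + (1/2)·log₂(1/2) + (3/10)·log₂(3/10)]
  = 0.46439 + 0.50000 + 0.52109 = 1.48548 bits

Marginal of Y (column sums):
  P(Y=0) = 1/12 + 1/2 + 1/15 = 13/20
  P(Y=1) = 7/60 + 0 + 7/30 = 7/20
H(X|Y) = Σ_y P(y)·H(X|Y=y):
  Y=0: P(Y=0) = 13/20, P(X|Y=0) = (5/39, 10/13, 4/39) → H(X|Y=0) = 1.00806
  Y=1: P(Y=1) = 7/20, P(X|Y=1) = (1/3, 0, 2/3) → H(X|Y=1) = 0.91830
H(X|Y) = (13/20)·1.00806 + (7/20)·0.91830 = 0.97664 bits

I(X;Y) = H(X) - H(X|Y) = 1.48548 - 0.97664 = 0.5088 bits

Cross-check via I(X;Y) = H(X) + H(Y) - H(X,Y): computing H(Y) from the column sums and H(X,Y) from the 6 cells in the same way gives H(Y) = 0.93407 bits and H(X,Y) = 1.91071 bits, so
I(X;Y) = 1.48548 + 0.93407 - 1.91071 = 0.5088 bits ✓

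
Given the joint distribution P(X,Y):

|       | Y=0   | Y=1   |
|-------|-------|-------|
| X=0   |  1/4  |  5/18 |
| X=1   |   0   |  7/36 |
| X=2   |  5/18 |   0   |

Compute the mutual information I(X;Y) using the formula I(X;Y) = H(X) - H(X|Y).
0.4710 bits

I(X;Y) = H(X) - H(X|Y)

Marginal of X (row sums):
  P(X=0) = 1/4 + 5/18 = 19/36
  P(X=1) = 0 + 7/36 = 7/36
  P(X=2) = 5/18 + 0 = 5/18
H(X) = -[(19/36)·log₂(19/36) + (7/36)·log₂(7/36) + (5/18)·log₂(5/18)]
  = 0.4866 + 0.4594 + 0.5133 = 1.4593 bits

Marginal of Y (column sums):
  P(Y=0) = 1/4 + 0 + 5/18 = 19/36
  P(Y=1) = 5/18 + 7/36 + 0 = 17/36
H(X|Y) = Σ_y P(y)·H(X|Y=y):
  Y=0: P(Y=0) = 19/36, P(X|Y=0) = (9/19, 0, 10/19) → H(X|Y=0) = 0.9980
  Y=1: P(Y=1) = 17/36, P(X|Y=1) = (10/17, 7/17, 0) → H(X|Y=1) = 0.9774
H(X|Y) = (19/36)·0.9980 + (17/36)·0.9774 = 0.9883 bits

I(X;Y) = H(X) - H(X|Y) = 1.4593 - 0.9883 = 0.4710 bits

Cross-check via I(X;Y) = H(X) + H(Y) - H(X,Y): computing H(Y) from the column sums and H(X,Y) from the 6 cells in the same way gives H(Y) = 0.9978 bits and H(X,Y) = 1.9861 bits, so
I(X;Y) = 1.4593 + 0.9978 - 1.9861 = 0.4710 bits ✓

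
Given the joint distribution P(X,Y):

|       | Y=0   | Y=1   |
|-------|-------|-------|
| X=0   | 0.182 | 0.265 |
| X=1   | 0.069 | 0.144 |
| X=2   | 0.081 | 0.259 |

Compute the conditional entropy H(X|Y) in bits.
1.5054 bits

H(X|Y) = H(X,Y) - H(Y)

H(X,Y) = -Σ_{x,y} P(x,y) log₂ P(x,y). Per-cell terms -P(x,y)·log₂P(x,y):
  X=0: 0.447354, 0.507723
  X=1: 0.266151, 0.402604
  X=2: 0.293701, 0.504785
Sum of the 6 terms: H(X,Y) = 2.42232 bits

Marginal of Y (column sums):
  P(Y=0) = 0.182 + 0.069 + 0.081 = 0.332
  P(Y=1) = 0.265 + 0.144 + 0.259 = 0.668
H(Y) = -[0.332·log₂(0.332) + 0.668·log₂(0.668)]
  = 0.528127 + 0.388829 = 0.91696 bits

H(X|Y) = H(X,Y) - H(Y) = 2.42232 - 0.91696 = 1.5054 bits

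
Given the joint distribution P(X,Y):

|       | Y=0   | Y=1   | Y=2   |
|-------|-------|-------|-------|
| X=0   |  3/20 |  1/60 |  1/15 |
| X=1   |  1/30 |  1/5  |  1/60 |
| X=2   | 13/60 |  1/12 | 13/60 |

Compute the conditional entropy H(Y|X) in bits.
1.2686 bits

H(Y|X) = H(X,Y) - H(X)

H(X,Y) = -Σ_{x,y} P(x,y) log₂ P(x,y). Per-cell terms -P(x,y)·log₂P(x,y):
  X=0: 0.4105, 0.0984, 0.2605
  X=1: 0.1636, 0.4644, 0.0984
  X=2: 0.4781, 0.2987, 0.4781
Sum of the 9 terms: H(X,Y) = 2.7507 bits

Marginal of X (row sums):
  P(X=0) = 3/20 + 1/60 + 1/15 = 7/30
  P(X=1) = 1/30 + 1/5 + 1/60 = 1/4
  P(X=2) = 13/60 + 1/12 + 13/60 = 31/60
H(X) = -[(7/30)·log₂(7/30) + (1/4)·log₂(1/4) + (31/60)·log₂(31/60)]
  = 0.4899 + 0.5000 + 0.4922 = 1.4821 bits

H(Y|X) = H(X,Y) - H(X) = 2.7507 - 1.4821 = 1.2686 bits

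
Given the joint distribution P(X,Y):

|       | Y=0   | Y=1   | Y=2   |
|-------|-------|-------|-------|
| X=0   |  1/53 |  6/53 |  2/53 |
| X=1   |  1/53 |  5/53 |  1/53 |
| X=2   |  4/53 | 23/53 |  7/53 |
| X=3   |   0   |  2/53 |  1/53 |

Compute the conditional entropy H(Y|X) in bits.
1.1905 bits

H(Y|X) = H(X,Y) - H(X)

H(X,Y) = -Σ_{x,y} P(x,y) log₂ P(x,y). Per-cell terms -P(x,y)·log₂P(x,y):
  X=0: 0.1081, 0.3558, 0.1784
  X=1: 0.1081, 0.3213, 0.1081
  X=2: 0.2814, 0.5226, 0.3857
  X=3: 0.0000, 0.1784, 0.1081
  (cells with P = 0 contribute 0)
Sum of the 12 terms: H(X,Y) = 2.6560 bits

Marginal of X (row sums):
  P(X=0) = 1/53 + 6/53 + 2/53 = 9/53
  P(X=1) = 1/53 + 5/53 + 1/53 = 7/53
  P(X=2) = 4/53 + 23/53 + 7/53 = 34/53
  P(X=3) = 0 + 2/53 + 1/53 = 3/53
H(X) = -[(9/53)·log₂(9/53) + (7/53)·log₂(7/53) + (34/53)·log₂(34/53) + (3/53)·log₂(3/53)]
  = 0.4344 + 0.3857 + 0.4109 + 0.2345 = 1.4655 bits

H(Y|X) = H(X,Y) - H(X) = 2.6560 - 1.4655 = 1.1905 bits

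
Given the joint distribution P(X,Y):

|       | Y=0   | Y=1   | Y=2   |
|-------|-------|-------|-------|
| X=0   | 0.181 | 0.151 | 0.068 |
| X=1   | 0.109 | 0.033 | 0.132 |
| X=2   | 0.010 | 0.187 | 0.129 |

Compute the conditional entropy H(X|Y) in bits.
1.3389 bits

H(X|Y) = H(X,Y) - H(Y)

H(X,Y) = -Σ_{x,y} P(x,y) log₂ P(x,y). Per-cell terms -P(x,y)·log₂P(x,y):
  X=0: 0.44633, 0.41183, 0.26373
  X=1: 0.34854, 0.16241, 0.38562
  X=2: 0.06644, 0.45233, 0.38114
Sum of the 9 terms: H(X,Y) = 2.9184 bits

Marginal of Y (column sums):
  P(Y=0) = 0.181 + 0.109 + 0.010 = 0.300
  P(Y=1) = 0.151 + 0.033 + 0.187 = 0.371
  P(Y=2) = 0.068 + 0.132 + 0.129 = 0.329
H(Y) = -[0.300·log₂(0.300) + 0.371·log₂(0.371) + 0.329·log₂(0.329)]
  = 0.52109 + 0.53072 + 0.52766 = 1.5795 bits

H(X|Y) = H(X,Y) - H(Y) = 2.9184 - 1.5795 = 1.3389 bits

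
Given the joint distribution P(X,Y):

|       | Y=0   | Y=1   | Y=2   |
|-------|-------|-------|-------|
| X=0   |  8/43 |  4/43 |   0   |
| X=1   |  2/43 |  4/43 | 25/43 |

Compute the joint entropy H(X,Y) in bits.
1.7496 bits

H(X,Y) = -Σ_{x,y} P(x,y) log₂ P(x,y). Per-cell terms -P(x,y)·log₂P(x,y):
  X=0: 0.4514, 0.3187, 0.0000
  X=1: 0.2059, 0.3187, 0.4549
  (cells with P = 0 contribute 0)
Sum of the 6 terms: H(X,Y) = 1.7496 bits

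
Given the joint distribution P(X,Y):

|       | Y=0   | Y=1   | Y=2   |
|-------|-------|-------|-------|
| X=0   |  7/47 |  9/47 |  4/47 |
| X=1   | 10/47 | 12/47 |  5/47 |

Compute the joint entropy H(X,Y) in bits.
2.4901 bits

H(X,Y) = -Σ_{x,y} P(x,y) log₂ P(x,y). Per-cell terms -P(x,y)·log₂P(x,y):
  X=0: 0.4092, 0.4566, 0.3025
  X=1: 0.4750, 0.5029, 0.3439
Sum of the 6 terms: H(X,Y) = 2.4901 bits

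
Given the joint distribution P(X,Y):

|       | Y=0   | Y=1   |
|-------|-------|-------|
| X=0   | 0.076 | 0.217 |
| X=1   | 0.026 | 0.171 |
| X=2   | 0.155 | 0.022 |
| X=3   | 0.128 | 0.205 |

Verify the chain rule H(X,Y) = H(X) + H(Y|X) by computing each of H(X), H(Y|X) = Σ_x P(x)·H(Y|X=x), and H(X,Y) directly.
H(X) = 1.9511 bits, H(Y|X) = 0.7687 bits, H(X,Y) = 2.7198 bits

Marginal of X (row sums):
  P(X=0) = 0.076 + 0.217 = 0.293
  P(X=1) = 0.026 + 0.171 = 0.197
  P(X=2) = 0.155 + 0.022 = 0.177
  P(X=3) = 0.128 + 0.205 = 0.333
H(X) = -[0.293·log₂(0.293) + 0.197·log₂(0.197) + 0.177·log₂(0.177) + 0.333·log₂(0.333)]
  = 0.5189 + 0.4617 + 0.4422 + 0.5283 = 1.9511 bits

H(Y|X) = Σ_x P(x)·H(Y|X=x):
  X=0: P(X=0) = 0.293, P(Y|X=0) = (76/293, 217/293) → H(Y|X=0) = 0.8258
  X=1: P(X=1) = 0.197, P(Y|X=1) = (26/197, 171/197) → H(Y|X=1) = 0.5628
  X=2: P(X=2) = 0.177, P(Y|X=2) = (155/177, 22/177) → H(Y|X=2) = 0.5416
  X=3: P(X=3) = 0.333, P(Y|X=3) = (128/333, 205/333) → H(Y|X=3) = 0.9611
H(Y|X) = 0.293·0.8258 + 0.197·0.5628 + 0.177·0.5416 + 0.333·0.9611 = 0.7687 bits

H(X,Y) = -Σ_{x,y} P(x,y) log₂ P(x,y). Per-cell terms -P(x,y)·log₂P(x,y):
  X=0: 0.2826, 0.4783
  X=1: 0.1369, 0.4357
  X=2: 0.4169, 0.1211
  X=3: 0.3796, 0.4687
Sum of the 8 terms: H(X,Y) = 2.7198 bits

Chain rule check:
  H(X) + H(Y|X) = 1.9511 + 0.7687 = 2.7198 bits
  H(X,Y) = 2.7198 bits
✓ Chain rule verified.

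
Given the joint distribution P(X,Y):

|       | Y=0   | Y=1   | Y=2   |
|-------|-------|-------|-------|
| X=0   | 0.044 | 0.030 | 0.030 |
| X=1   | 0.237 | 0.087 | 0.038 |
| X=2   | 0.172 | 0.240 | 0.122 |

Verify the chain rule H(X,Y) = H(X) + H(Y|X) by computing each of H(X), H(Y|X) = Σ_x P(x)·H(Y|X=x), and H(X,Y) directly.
H(X) = 1.3536 bits, H(Y|X) = 1.4275 bits, H(X,Y) = 2.7810 bits

Marginal of X (row sums):
  P(X=0) = 0.044 + 0.030 + 0.030 = 0.104
  P(X=1) = 0.237 + 0.087 + 0.038 = 0.362
  P(X=2) = 0.172 + 0.240 + 0.122 = 0.534
H(X) = -[0.104·log₂(0.104) + 0.362·log₂(0.362) + 0.534·log₂(0.534)]
  = 0.339596 + 0.530670 + 0.483317 = 1.3536 bits

H(Y|X) = Σ_x P(x)·H(Y|X=x):
  X=0: P(X=0) = 0.104, P(Y|X=0) = (11/26, 15/52, 15/52) → H(Y|X=0) = 1.559782
  X=1: P(X=1) = 0.362, P(Y|X=1) = (237/362, 87/362, 19/181) → H(Y|X=1) = 1.235787
  X=2: P(X=2) = 0.534, P(Y|X=2) = (86/267, 40/89, 61/267) → H(Y|X=2) = 1.531630
H(Y|X) = 0.104·1.559782 + 0.362·1.235787 + 0.534·1.531630 = 1.4275 bits

H(X,Y) = -Σ_{x,y} P(x,y) log₂ P(x,y). Per-cell terms -P(x,y)·log₂P(x,y):
  X=0: 0.198280, 0.151767, 0.151767
  X=1: 0.492259, 0.306487, 0.179279
  X=2: 0.436797, 0.494134, 0.370276
Sum of the 9 terms: H(X,Y) = 2.7810 bits

Chain rule check:
  H(X) + H(Y|X) = 1.3536 + 1.4275 = 2.7811 bits
  H(X,Y) = 2.7810 bits
✓ Chain rule verified (Δ = 0.0001 is 4-dp rounding noise: each of the three values was rounded independently).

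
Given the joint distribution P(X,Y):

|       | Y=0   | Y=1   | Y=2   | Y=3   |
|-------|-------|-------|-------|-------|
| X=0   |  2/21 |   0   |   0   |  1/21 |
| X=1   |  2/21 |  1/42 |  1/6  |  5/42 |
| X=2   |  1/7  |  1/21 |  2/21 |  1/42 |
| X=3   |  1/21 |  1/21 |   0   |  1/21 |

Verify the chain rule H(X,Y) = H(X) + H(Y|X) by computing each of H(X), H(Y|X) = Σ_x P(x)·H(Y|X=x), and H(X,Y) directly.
H(X) = 1.8539 bits, H(Y|X) = 1.6153 bits, H(X,Y) = 3.4692 bits

Marginal of X (row sums):
  P(X=0) = 2/21 + 0 + 0 + 1/21 = 1/7
  P(X=1) = 2/21 + 1/42 + 1/6 + 5/42 = 17/42
  P(X=2) = 1/7 + 1/21 + 2/21 + 1/42 = 13/42
  P(X=3) = 1/21 + 1/21 + 0 + 1/21 = 1/7
H(X) = -[(1/7)·log₂(1/7) + (17/42)·log₂(17/42) + (13/42)·log₂(13/42) + (1/7)·log₂(1/7)]
  = 0.40105 + 0.52816 + 0.52368 + 0.40105 = 1.8539 bits

H(Y|X) = Σ_x P(x)·H(Y|X=x):
  X=0: P(X=0) = 1/7, P(Y|X=0) = (2/3, 0, 0, 1/3) → H(Y|X=0) = 0.91830
  X=1: P(X=1) = 17/42, P(Y|X=1) = (4/17, 1/17, 7/17, 5/17) → H(Y|X=1) = 1.77798
  X=2: P(X=2) = 13/42, P(Y|X=2) = (6/13, 2/13, 4/13, 1/13) → H(Y|X=2) = 1.73815
  X=3: P(X=3) = 1/7, P(Y|X=3) = (1/3, 1/3, 0, 1/3) → H(Y|X=3) = 1.58496
H(Y|X) = (1/7)·0.91830 + (17/42)·1.77798 + (13/42)·1.73815 + (1/7)·1.58496 = 1.6153 bits

H(X,Y) = -Σ_{x,y} P(x,y) log₂ P(x,y). Per-cell terms -P(x,y)·log₂P(x,y):
  X=0: 0.32308, 0.00000, 0.00000, 0.20916
  X=1: 0.32308, 0.12839, 0.43083, 0.36552
  X=2: 0.40105, 0.20916, 0.32308, 0.12839
  X=3: 0.20916, 0.20916, 0.00000, 0.20916
  (cells with P = 0 contribute 0)
Sum of the 16 terms: H(X,Y) = 3.4692 bits

Chain rule check:
  H(X) + H(Y|X) = 1.8539 + 1.6153 = 3.4692 bits
  H(X,Y) = 3.4692 bits
✓ Chain rule verified.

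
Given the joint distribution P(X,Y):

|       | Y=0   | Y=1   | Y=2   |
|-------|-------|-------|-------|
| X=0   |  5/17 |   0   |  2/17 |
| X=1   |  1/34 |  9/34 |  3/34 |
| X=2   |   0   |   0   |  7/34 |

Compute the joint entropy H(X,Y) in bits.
2.3182 bits

H(X,Y) = -Σ_{x,y} P(x,y) log₂ P(x,y). Per-cell terms -P(x,y)·log₂P(x,y):
  X=0: 0.51927, 0.00000, 0.36323
  X=1: 0.14963, 0.50758, 0.30904
  X=2: 0.00000, 0.00000, 0.46943
  (cells with P = 0 contribute 0)
Sum of the 9 terms: H(X,Y) = 2.3182 bits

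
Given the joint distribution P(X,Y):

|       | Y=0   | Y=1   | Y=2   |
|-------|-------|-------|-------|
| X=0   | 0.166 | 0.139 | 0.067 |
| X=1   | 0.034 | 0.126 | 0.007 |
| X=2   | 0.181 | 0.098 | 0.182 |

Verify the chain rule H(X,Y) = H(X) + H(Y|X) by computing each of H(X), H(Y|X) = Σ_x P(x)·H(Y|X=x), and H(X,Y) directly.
H(X) = 1.4769 bits, H(Y|X) = 1.4247 bits, H(X,Y) = 2.9017 bits

Marginal of X (row sums):
  P(X=0) = 0.166 + 0.139 + 0.067 = 0.372
  P(X=1) = 0.034 + 0.126 + 0.007 = 0.167
  P(X=2) = 0.181 + 0.098 + 0.182 = 0.461
H(X) = -[0.372·log₂(0.372) + 0.167·log₂(0.167) + 0.461·log₂(0.461)]
  = 0.53070 + 0.43121 + 0.51501 = 1.4769 bits

H(Y|X) = Σ_x P(x)·H(Y|X=x):
  X=0: P(X=0) = 0.372, P(Y|X=0) = (83/186, 139/372, 67/372) → H(Y|X=0) = 1.49556
  X=1: P(X=1) = 0.167, P(Y|X=1) = (34/167, 126/167, 7/167) → H(Y|X=1) = 0.96596
  X=2: P(X=2) = 0.461, P(Y|X=2) = (181/461, 98/461, 182/461) → H(Y|X=2) = 1.53380
H(Y|X) = 0.372·1.49556 + 0.167·0.96596 + 0.461·1.53380 = 1.4247 bits

H(X,Y) = -Σ_{x,y} P(x,y) log₂ P(x,y). Per-cell terms -P(x,y)·log₂P(x,y):
  X=0: 0.43006, 0.39571, 0.26128
  X=1: 0.16586, 0.37655, 0.05011
  X=2: 0.44633, 0.32841, 0.44735
Sum of the 9 terms: H(X,Y) = 2.9017 bits

Chain rule check:
  H(X) + H(Y|X) = 1.4769 + 1.4247 = 2.9016 bits
  H(X,Y) = 2.9017 bits
✓ Chain rule verified (Δ = 0.0001 is 4-dp rounding noise: each of the three values was rounded independently).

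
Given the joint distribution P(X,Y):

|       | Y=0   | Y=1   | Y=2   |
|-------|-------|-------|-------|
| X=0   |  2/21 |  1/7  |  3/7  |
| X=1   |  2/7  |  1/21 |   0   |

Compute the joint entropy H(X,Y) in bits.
1.9736 bits

H(X,Y) = -Σ_{x,y} P(x,y) log₂ P(x,y). Per-cell terms -P(x,y)·log₂P(x,y):
  X=0: 0.32308, 0.40105, 0.52388
  X=1: 0.51639, 0.20916, 0.00000
  (cells with P = 0 contribute 0)
Sum of the 6 terms: H(X,Y) = 1.9736 bits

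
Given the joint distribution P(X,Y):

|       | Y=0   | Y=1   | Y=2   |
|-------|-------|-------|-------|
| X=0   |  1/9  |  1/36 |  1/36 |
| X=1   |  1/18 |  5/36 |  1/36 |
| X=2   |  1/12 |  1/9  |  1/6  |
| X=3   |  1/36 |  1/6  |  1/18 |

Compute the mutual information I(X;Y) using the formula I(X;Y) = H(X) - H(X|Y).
0.1922 bits

I(X;Y) = H(X) - H(X|Y)

Marginal of X (row sums):
  P(X=0) = 1/9 + 1/36 + 1/36 = 1/6
  P(X=1) = 1/18 + 5/36 + 1/36 = 2/9
  P(X=2) = 1/12 + 1/9 + 1/6 = 13/36
  P(X=3) = 1/36 + 1/6 + 1/18 = 1/4
H(X) = -[(1/6)·log₂(1/6) + (2/9)·log₂(2/9) + (13/36)·log₂(13/36) + (1/4)·log₂(1/4)]
  = 0.43083 + 0.48221 + 0.53065 + 0.50000 = 1.9437 bits

Marginal of Y (column sums):
  P(Y=0) = 1/9 + 1/18 + 1/12 + 1/36 = 5/18
  P(Y=1) = 1/36 + 5/36 + 1/9 + 1/6 = 4/9
  P(Y=2) = 1/36 + 1/36 + 1/6 + 1/18 = 5/18
H(X|Y) = Σ_y P(y)·H(X|Y=y):
  Y=0: P(Y=0) = 5/18, P(X|Y=0) = (2/5, 1/5, 3/10, 1/10) → H(X|Y=0) = 1.84644
  Y=1: P(Y=1) = 4/9, P(X|Y=1) = (1/16, 5/16, 1/4, 3/8) → H(X|Y=1) = 1.80504
  Y=2: P(Y=2) = 5/18, P(X|Y=2) = (1/10, 1/10, 3/5, 1/5) → H(X|Y=2) = 1.57095
H(X|Y) = (5/18)·1.84644 + (4/9)·1.80504 + (5/18)·1.57095 = 1.7515 bits

I(X;Y) = H(X) - H(X|Y) = 1.9437 - 1.7515 = 0.1922 bits

Cross-check via I(X;Y) = H(X) + H(Y) - H(X,Y): computing H(Y) from the column sums and H(X,Y) from the 12 cells in the same way gives H(Y) = 1.5466 bits and H(X,Y) = 3.2981 bits, so
I(X;Y) = 1.9437 + 1.5466 - 3.2981 = 0.1922 bits ✓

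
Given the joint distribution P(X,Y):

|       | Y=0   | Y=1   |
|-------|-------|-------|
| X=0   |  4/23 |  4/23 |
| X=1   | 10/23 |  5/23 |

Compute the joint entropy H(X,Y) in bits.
1.8788 bits

H(X,Y) = -Σ_{x,y} P(x,y) log₂ P(x,y). Per-cell terms -P(x,y)·log₂P(x,y):
  X=0: 0.4389, 0.4389
  X=1: 0.5224, 0.4786
Sum of the 4 terms: H(X,Y) = 1.8788 bits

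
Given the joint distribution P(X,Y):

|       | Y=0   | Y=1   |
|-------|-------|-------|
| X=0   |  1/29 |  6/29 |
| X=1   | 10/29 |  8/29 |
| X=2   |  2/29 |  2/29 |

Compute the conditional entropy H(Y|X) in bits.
0.8959 bits

H(Y|X) = H(X,Y) - H(X)

H(X,Y) = -Σ_{x,y} P(x,y) log₂ P(x,y). Per-cell terms -P(x,y)·log₂P(x,y):
  X=0: 0.1675, 0.4703
  X=1: 0.5297, 0.5125
  X=2: 0.2661, 0.2661
Sum of the 6 terms: H(X,Y) = 2.2122 bits

Marginal of X (row sums):
  P(X=0) = 1/29 + 6/29 = 7/29
  P(X=1) = 10/29 + 8/29 = 18/29
  P(X=2) = 2/29 + 2/29 = 4/29
H(X) = -[(7/29)·log₂(7/29) + (18/29)·log₂(18/29) + (4/29)·log₂(4/29)]
  = 0.4950 + 0.4271 + 0.3942 = 1.3163 bits

H(Y|X) = H(X,Y) - H(X) = 2.2122 - 1.3163 = 0.8959 bits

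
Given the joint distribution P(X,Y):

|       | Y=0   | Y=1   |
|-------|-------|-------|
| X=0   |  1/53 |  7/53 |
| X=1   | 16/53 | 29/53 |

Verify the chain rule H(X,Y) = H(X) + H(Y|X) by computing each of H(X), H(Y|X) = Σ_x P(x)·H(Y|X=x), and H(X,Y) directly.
H(X) = 0.6122 bits, H(Y|X) = 0.8793 bits, H(X,Y) = 1.4915 bits

Marginal of X (row sums):
  P(X=0) = 1/53 + 7/53 = 8/53
  P(X=1) = 16/53 + 29/53 = 45/53
H(X) = -[(8/53)·log₂(8/53) + (45/53)·log₂(45/53)]
  = 0.4117616 + 0.2004345 = 0.6122 bits

H(Y|X) = Σ_x P(x)·H(Y|X=x):
  X=0: P(X=0) = 8/53, P(Y|X=0) = (1/8, 7/8) → H(Y|X=0) = 0.5435644
  X=1: P(X=1) = 45/53, P(Y|X=1) = (16/45, 29/45) → H(Y|X=1) = 0.9389320
H(Y|X) = (8/53)·0.5435644 + (45/53)·0.9389320 = 0.8793 bits

H(X,Y) = -Σ_{x,y} P(x,y) log₂ P(x,y). Per-cell terms -P(x,y)·log₂P(x,y):
  X=0: 0.1080740, 0.3857351
  X=1: 0.5216364, 0.4760046
Sum of the 4 terms: H(X,Y) = 1.4915 bits

Chain rule check:
  H(X) + H(Y|X) = 0.6122 + 0.8793 = 1.4915 bits
  H(X,Y) = 1.4915 bits
✓ Chain rule verified.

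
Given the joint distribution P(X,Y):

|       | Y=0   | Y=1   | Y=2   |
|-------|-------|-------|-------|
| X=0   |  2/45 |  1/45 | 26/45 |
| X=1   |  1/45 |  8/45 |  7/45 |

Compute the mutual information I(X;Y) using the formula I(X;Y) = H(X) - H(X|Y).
0.2303 bits

I(X;Y) = H(X) - H(X|Y)

Marginal of X (row sums):
  P(X=0) = 2/45 + 1/45 + 26/45 = 29/45
  P(X=1) = 1/45 + 8/45 + 7/45 = 16/45
H(X) = -[(29/45)·log₂(29/45) + (16/45)·log₂(16/45)]
  = 0.4085 + 0.5304 = 0.9389 bits

Marginal of Y (column sums):
  P(Y=0) = 2/45 + 1/45 = 1/15
  P(Y=1) = 1/45 + 8/45 = 1/5
  P(Y=2) = 26/45 + 7/45 = 11/15
H(X|Y) = Σ_y P(y)·H(X|Y=y):
  Y=0: P(Y=0) = 1/15, P(X|Y=0) = (2/3, 1/3) → H(X|Y=0) = 0.9183
  Y=1: P(Y=1) = 1/5, P(X|Y=1) = (1/9, 8/9) → H(X|Y=1) = 0.5033
  Y=2: P(Y=2) = 11/15, P(X|Y=2) = (26/33, 7/33) → H(X|Y=2) = 0.7455
H(X|Y) = (1/15)·0.9183 + (1/5)·0.5033 + (11/15)·0.7455 = 0.7086 bits

I(X;Y) = H(X) - H(X|Y) = 0.9389 - 0.7086 = 0.2303 bits

Cross-check via I(X;Y) = H(X) + H(Y) - H(X,Y): computing H(Y) from the column sums and H(X,Y) from the 6 cells in the same way gives H(Y) = 1.0530 bits and H(X,Y) = 1.7616 bits, so
I(X;Y) = 0.9389 + 1.0530 - 1.7616 = 0.2303 bits ✓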